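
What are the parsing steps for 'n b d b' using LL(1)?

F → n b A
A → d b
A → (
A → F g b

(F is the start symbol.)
Stack is shown with the top on the left.

Stack    Input      Action
--------------------------
F $      n b d b $  output F → n b A
n b A $  n b d b $  match 'n'
b A $    b d b $    match 'b'
A $      d b $      output A → d b
d b $    d b $      match 'd'
b $      b $        match 'b'
$        $          accept

The string is accepted.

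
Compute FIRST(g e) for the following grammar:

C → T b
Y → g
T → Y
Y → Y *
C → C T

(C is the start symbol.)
{ 'g' }

To compute FIRST(g e), process the symbols left to right:
Symbol g is a terminal. Add 'g' and stop.
FIRST(g e) = { 'g' }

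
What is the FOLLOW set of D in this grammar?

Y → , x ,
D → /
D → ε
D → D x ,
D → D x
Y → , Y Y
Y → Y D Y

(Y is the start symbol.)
To compute FOLLOW(D), find every occurrence of D on a right-hand side N → α D β: add FIRST(β) \ {ε}, and if β is empty or nullable also add FOLLOW(N). Iterate to a fixed point.

In D → D x ,: D is followed by x ',', add FIRST(x ',') \ {ε} = { 'x' }
In D → D x: D is followed by x, add FIRST(x) \ {ε} = { 'x' }
In Y → Y D Y: D is followed by Y, add FIRST(Y) \ {ε} = { ',' }

Taking the union: FOLLOW(D) = { ',', 'x' }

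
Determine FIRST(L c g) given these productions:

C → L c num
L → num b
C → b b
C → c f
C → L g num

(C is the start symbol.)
FIRST sets of the non-terminals involved (from the grammar, by fixed-point iteration):
  FIRST(L) = { 'num' }

To compute FIRST(L c g), process the symbols left to right:
Symbol L is a non-terminal. Add FIRST(L) \ {ε} = { 'num' }
L is not nullable (ε ∉ FIRST(L)), so stop here.
FIRST(L c g) = { 'num' }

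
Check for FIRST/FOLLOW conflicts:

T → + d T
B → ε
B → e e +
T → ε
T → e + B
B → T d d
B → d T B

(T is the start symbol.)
Yes. T → '+' d T with FOLLOW(T) on { '+' }; T → e '+' B with FOLLOW(T) on { 'e' }; B → e e '+' with FOLLOW(B) on { 'e' }; B → T d d with FOLLOW(B) on { '+', 'd', 'e' }; B → d T B with FOLLOW(B) on { 'd' }

Nullable non-terminals: B, T.
FIRST sets used below: FIRST(T) = { '+', 'e', ε }

B: nullable alternative(s) B → ε; FOLLOW(B) = { $, '+', 'd', 'e' }
  B → ε: FIRST \ {ε} = { } — this is the only nullable alternative, skip
  B → e e +: FIRST \ {ε} = { 'e' } — overlaps FOLLOW(B) on { 'e' }: CONFLICT
  B → T d d: FIRST \ {ε} = { '+', 'd', 'e' } — overlaps FOLLOW(B) on { '+', 'd', 'e' }: CONFLICT
  B → d T B: FIRST \ {ε} = { 'd' } — overlaps FOLLOW(B) on { 'd' }: CONFLICT

T: nullable alternative(s) T → ε; FOLLOW(T) = { $, '+', 'd', 'e' }
  T → + d T: FIRST \ {ε} = { '+' } — overlaps FOLLOW(T) on { '+' }: CONFLICT
  T → ε: FIRST \ {ε} = { } — this is the only nullable alternative, skip
  T → e + B: FIRST \ {ε} = { 'e' } — overlaps FOLLOW(T) on { 'e' }: CONFLICT

So the grammar has 5 FIRST/FOLLOW conflicts (marked CONFLICT above).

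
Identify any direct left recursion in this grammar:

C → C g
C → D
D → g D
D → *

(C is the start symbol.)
Yes, C is left-recursive

C → C g: LEFT RECURSIVE (starts with C)
C → D: starts with D
D → g D: starts with g
D → *: starts with '*'

The grammar has direct left recursion on: C.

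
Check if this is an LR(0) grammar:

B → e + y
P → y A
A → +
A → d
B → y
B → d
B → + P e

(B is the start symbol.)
Yes, the grammar is LR(0)

A grammar is LR(0) if no state in the canonical LR(0) collection has:
  - both a shift item (dot before a terminal) and a complete item (shift-reduce conflict), or
  - two or more complete items (reduce-reduce conflict; the accept item [B' → B .] counts as a complete item here).

Augment with B' → B and build the canonical LR(0) collection (I0 = CLOSURE({[B' → . B]}), then GOTO on every symbol after a dot until no new states appear). It has 14 states:
  I0: { [B → . + P e], [B → . d], [B → . e + y], [B → . y], [B' → . B] }  — shift
  I1: { [B → + . P e], [P → . y A] }  — shift
  I2: { [B' → B .] }  — accept
  I3: { [B → d .] }  — reduce
  I4: { [B → e . + y] }  — shift
  I5: { [B → y .] }  — reduce
  I6: { [B → e + . y] }  — shift
  I7: { [B → e + y .] }  — reduce
  I8: { [B → + P . e] }  — shift
  I9: { [A → . +], [A → . d], [P → y . A] }  — shift
  I10: { [A → + .] }  — reduce
  I11: { [P → y A .] }  — reduce
  I12: { [A → d .] }  — reduce
  I13: { [B → + P e .] }  — reduce

Every state is either a pure shift/goto state or contains exactly one complete item and nothing to shift — no conflicts. The grammar is LR(0).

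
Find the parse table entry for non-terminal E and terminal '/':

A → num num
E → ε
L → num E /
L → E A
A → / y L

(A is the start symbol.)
To find M[E, '/'], we find productions for E where '/' is in the predict set (PREDICT(N → α) = (FIRST(α) \ {ε}) ∪ (FOLLOW(N) if α ⇒* ε)).

Relevant sets:
  FOLLOW(E) = { '/', 'num' }

E → ε: PREDICT = { '/', 'num' }
  '/' is in predict set, so this production goes in M[E, '/']

M[E, '/'] = E → ε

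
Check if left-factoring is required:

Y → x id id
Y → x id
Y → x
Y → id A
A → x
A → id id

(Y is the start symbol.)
Yes, Y has productions with common prefix 'x'

Left-factoring is needed when two productions for the same non-terminal
share a common prefix on the right-hand side.

Productions for Y:
  Y → x id id
  Y → x id
  Y → x
  Y → id A
Productions for A:
  A → x
  A → id id

Found common prefix 'x' in productions for Y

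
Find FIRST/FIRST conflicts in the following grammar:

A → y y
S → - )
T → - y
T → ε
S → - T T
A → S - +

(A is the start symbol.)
Yes. S → '-' ')' / S → '-' T T on { '-' }

FIRST sets of the non-terminals at (or reachable through a nullable prefix from) the front of some alternative:
  FIRST(S) = { '-' }

Productions for A:
  A → y y: FIRST = { 'y' }
  A → S - +: FIRST = { '-' }
Productions for S:
  S → - ): FIRST = { '-' }
  S → - T T: FIRST = { '-' }
Productions for T:
  T → - y: FIRST = { '-' }
  T → ε: FIRST = { ε }

Conflict for S: S → - ) and S → - T T
  Overlap: { '-' }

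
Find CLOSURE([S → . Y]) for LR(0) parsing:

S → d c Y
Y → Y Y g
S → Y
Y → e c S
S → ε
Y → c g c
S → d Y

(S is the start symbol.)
{ [S → . Y], [Y → . Y Y g], [Y → . c g c], [Y → . e c S] }

Start with: [S → . Y]
  [S → . Y] has the dot before Y: add [Y → . Y Y g], [Y → . e c S], [Y → . c g c]
No further items can be added.

CLOSURE = { [S → . Y], [Y → . Y Y g], [Y → . c g c], [Y → . e c S] }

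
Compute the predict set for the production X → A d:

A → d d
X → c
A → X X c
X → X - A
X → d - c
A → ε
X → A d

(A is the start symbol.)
PREDICT(X → A d) = (FIRST(RHS) \ {ε}) ∪ (FOLLOW(X) if ε ∈ FIRST(RHS), i.e. RHS ⇒* ε)
FIRST(A) = { 'c', 'd', ε }
FIRST(A d) = { 'c', 'd' }
ε ∉ FIRST(A d), so FOLLOW(X) is not added.
PREDICT(X → A d) = { 'c', 'd' }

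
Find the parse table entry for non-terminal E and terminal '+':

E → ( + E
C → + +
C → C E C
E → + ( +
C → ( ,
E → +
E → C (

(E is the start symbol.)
To find M[E, '+'], we find productions for E where '+' is in the predict set (PREDICT(N → α) = (FIRST(α) \ {ε}) ∪ (FOLLOW(N) if α ⇒* ε)).

Relevant sets:
  FIRST(C) = { '(', '+' }

E → ( + E: PREDICT = { '(' }
E → + ( +: PREDICT = { '+' }
  '+' is in predict set, so this production goes in M[E, '+']
E → +: PREDICT = { '+' }
  '+' is in predict set, so this production goes in M[E, '+']
E → C (: PREDICT = { '(', '+' }
  '+' is in predict set, so this production goes in M[E, '+']

M[E, '+'] = E → + ( +, E → +, E → C (  (a multiply-defined cell — the grammar is not LL(1))

Answer: E → + ( +, E → +, E → C (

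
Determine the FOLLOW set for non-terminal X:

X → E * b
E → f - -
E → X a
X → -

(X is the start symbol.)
To compute FOLLOW(X), find every occurrence of X on a right-hand side N → α X β: add FIRST(β) \ {ε}, and if β is empty or nullable also add FOLLOW(N). Iterate to a fixed point.

X is the start symbol, so $ ∈ FOLLOW(X).
In E → X a: X is followed by a, add FIRST(a) \ {ε} = { 'a' }

Taking the union: FOLLOW(X) = { $, 'a' }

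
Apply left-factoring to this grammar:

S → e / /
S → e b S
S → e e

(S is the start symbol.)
S → e S'
S' → / /
S' → b S
S' → e

Left-factoring transforms A → αβ₁ | αβ₂ into A → αA' and A' → β₁ | β₂
(α is the longest common prefix among the alternatives). Repeat until
no nonterminal has two alternatives with a common prefix.

Round 1: S has alternatives sharing prefix 'e'. Introduce S': S → e S'
  Add: S' → / /
  Add: S' → b S
  Add: S' → e

No remaining common prefixes — done.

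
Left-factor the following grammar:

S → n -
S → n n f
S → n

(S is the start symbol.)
S → n S'
S' → -
S' → n f
S' → ε

Left-factoring transforms A → αβ₁ | αβ₂ into A → αA' and A' → β₁ | β₂
(α is the longest common prefix among the alternatives). Repeat until
no nonterminal has two alternatives with a common prefix.

Round 1: S has alternatives sharing prefix 'n'. Introduce S': S → n S'
  Add: S' → -
  Add: S' → n f
  Add: S' → ε

No remaining common prefixes — done.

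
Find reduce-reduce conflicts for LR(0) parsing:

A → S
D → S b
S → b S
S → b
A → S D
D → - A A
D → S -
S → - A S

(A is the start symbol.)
A reduce-reduce conflict occurs when an LR(0) state has two complete items [A → α .] and [B → β .] — both call for a reduction, and with no lookahead the parser cannot choose between them.

Augment with A' → A and build the canonical LR(0) collection (I0 = CLOSURE({[A' → . A]}), then GOTO on every symbol after a dot until no new states appear). It has 16 states:
  I0: { [A → . S D], [A → . S], [A' → . A], [S → . - A S], [S → . b S], [S → . b] }  — shift
  I1: { [A → . S D], [A → . S], [S → - . A S], [S → . - A S], [S → . b S], [S → . b] }  — shift
  I2: { [A' → A .] }  — accept
  I3: { [A → S . D], [A → S .], [D → . - A A], [D → . S -], [D → . S b], [S → . - A S], [S → . b S], [S → . b] }  — shift, reduce
  I4: { [S → . - A S], [S → . b S], [S → . b], [S → b . S], [S → b .] }  — shift, reduce
  I5: { [S → b S .] }  — reduce
  I6: { [A → . S D], [A → . S], [D → - . A A], [S → - . A S], [S → . - A S], [S → . b S], [S → . b] }  — shift
  I7: { [A → S D .] }  — reduce
  I8: { [D → S . -], [D → S . b] }  — shift
  I9: { [D → S - .] }  — reduce
  I10: { [D → S b .] }  — reduce
  I11: { [A → . S D], [A → . S], [D → - A . A], [S → - A . S], [S → . - A S], [S → . b S], [S → . b] }  — shift
  I12: { [D → - A A .] }  — reduce
  I13: { [A → S . D], [A → S .], [D → . - A A], [D → . S -], [D → . S b], [S → - A S .], [S → . - A S], [S → . b S], [S → . b] }  — shift, 2 reduces
  I14: { [S → - A . S], [S → . - A S], [S → . b S], [S → . b] }  — shift
  I15: { [S → - A S .] }  — reduce

I13 contains complete items [A → S .], [S → - A S .] — reduce-reduce conflict.

Answer: Yes — I13: [A → S .] vs [S → - A S .]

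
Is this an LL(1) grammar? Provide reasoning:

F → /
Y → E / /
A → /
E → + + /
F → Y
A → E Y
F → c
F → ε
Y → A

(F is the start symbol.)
No. Predict set conflict for F: { '/' }

A grammar is LL(1) if for each non-terminal N with multiple productions, the predict sets of those productions are pairwise disjoint, where PREDICT(N → α) = (FIRST(α) \ {ε}) ∪ (FOLLOW(N) if α ⇒* ε).

Relevant sets:
  FIRST(Y) = { '+', '/' }
  FIRST(E) = { '+' }
  FIRST(A) = { '+', '/' }
  FOLLOW(F) = { $ }

For F:
  PREDICT(F → '/') = { '/' }
  PREDICT(F → Y) = { '+', '/' }
  PREDICT(F → c) = { 'c' }
  PREDICT(F → ε) = { $ }
For Y:
  PREDICT(Y → E '/' '/') = { '+' }
  PREDICT(Y → A) = { '+', '/' }
For A:
  PREDICT(A → '/') = { '/' }
  PREDICT(A → E Y) = { '+' }
E has a single production, so nothing to check there.

Conflict found: Predict set conflict for F: { '/' }
The grammar is NOT LL(1).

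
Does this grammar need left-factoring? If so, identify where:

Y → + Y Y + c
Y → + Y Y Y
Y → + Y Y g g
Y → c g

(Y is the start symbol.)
Yes, Y has productions with common prefix '+ Y Y'

Left-factoring is needed when two productions for the same non-terminal
share a common prefix on the right-hand side.

Productions for Y:
  Y → + Y Y + c
  Y → + Y Y Y
  Y → + Y Y g g
  Y → c g

Found common prefix '+ Y Y' in productions for Y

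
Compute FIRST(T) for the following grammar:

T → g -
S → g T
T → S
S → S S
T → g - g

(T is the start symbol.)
FIRST sets of the other non-terminals involved (by the same procedure, iterated to a fixed point):
  FIRST(S) = { 'g' }

From T → g -:
  - g is a terminal: add 'g' and stop
From T → S:
  - S is a non-terminal: add FIRST(S) \ {ε} = { 'g' }
    S is not nullable, so stop
From T → g - g:
  - g is a terminal: add 'g' and stop

Collecting: FIRST(T) = { 'g' }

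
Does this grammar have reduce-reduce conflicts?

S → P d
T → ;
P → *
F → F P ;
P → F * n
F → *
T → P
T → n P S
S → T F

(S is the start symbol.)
Yes — I1: [F → * .] vs [P → * .]; I15: [F → * .] vs [P → * .]

A reduce-reduce conflict occurs when an LR(0) state has two complete items [A → α .] and [B → β .] — both call for a reduction, and with no lookahead the parser cannot choose between them.

Augment with S' → S and build the canonical LR(0) collection (I0 = CLOSURE({[S' → . S]}), then GOTO on every symbol after a dot until no new states appear). It has 17 states:
  I0: { [F → . *], [F → . F P ;], [P → . *], [P → . F * n], [S → . P d], [S → . T F], [S' → . S], [T → . ;], [T → . P], [T → . n P S] }  — shift
  I1: { [F → * .], [P → * .] }  — 2 reduces
  I2: { [T → ; .] }  — reduce
  I3: { [F → . *], [F → . F P ;], [F → F . P ;], [P → . *], [P → . F * n], [P → F . * n] }  — shift
  I4: { [S → P . d], [T → P .] }  — shift, reduce
  I5: { [S' → S .] }  — accept
  I6: { [F → . *], [F → . F P ;], [S → T . F] }  — shift
  I7: { [F → . *], [F → . F P ;], [P → . *], [P → . F * n], [T → n . P S] }  — shift
  I8: { [F → . *], [F → . F P ;], [P → . *], [P → . F * n], [S → . P d], [S → . T F], [T → . ;], [T → . P], [T → . n P S], [T → n P . S] }  — shift
  I9: { [T → n P S .] }  — reduce
  I10: { [F → * .] }  — reduce
  I11: { [F → . *], [F → . F P ;], [F → F . P ;], [P → . *], [P → . F * n], [S → T F .] }  — shift, reduce
  I12: { [F → F P . ;] }  — shift
  I13: { [F → F P ; .] }  — reduce
  I14: { [S → P d .] }  — reduce
  I15: { [F → * .], [P → * .], [P → F * . n] }  — shift, 2 reduces
  I16: { [P → F * n .] }  — reduce

I1 contains complete items [F → * .], [P → * .] — reduce-reduce conflict.
I15 contains complete items [F → * .], [P → * .] — reduce-reduce conflict.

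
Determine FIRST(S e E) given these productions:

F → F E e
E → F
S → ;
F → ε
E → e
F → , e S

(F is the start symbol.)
{ ';' }

FIRST sets of the non-terminals involved (from the grammar, by fixed-point iteration):
  FIRST(S) = { ';' }

To compute FIRST(S e E), process the symbols left to right:
Symbol S is a non-terminal. Add FIRST(S) \ {ε} = { ';' }
S is not nullable (ε ∉ FIRST(S)), so stop here.
FIRST(S e E) = { ';' }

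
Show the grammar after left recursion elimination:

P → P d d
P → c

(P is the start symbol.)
P is directly left-recursive. The standard transformation for
  A → A α₁ | ... | A α_m | β₁ | ... | β_n
is
  A  → β₁ A' | ... | β_n A'
  A' → α₁ A' | ... | α_m A' | ε

P → c becomes P → c P'
P → P d d becomes P' → d d P'
Add P' → ε

Resulting grammar:
P → c P'
P' → d d P'
P' → ε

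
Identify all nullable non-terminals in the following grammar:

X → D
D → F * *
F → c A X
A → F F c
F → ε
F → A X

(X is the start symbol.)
A non-terminal is nullable if it can derive ε (the empty string): either it has an ε-production, or it has a production whose right-hand side consists entirely of nullable non-terminals.

ε-productions: F → ε
So F is immediately nullable.
No further non-terminal can be added: every production for the remaining non-terminals contains a terminal or a non-nullable non-terminal.
Nullable = { 'F' }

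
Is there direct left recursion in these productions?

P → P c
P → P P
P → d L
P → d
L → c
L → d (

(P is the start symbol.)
P → P c: LEFT RECURSIVE (starts with P)
P → P P: LEFT RECURSIVE (starts with P)
P → d L: starts with d
P → d: starts with d
L → c: starts with c
L → d (: starts with d

The grammar has direct left recursion on: P.

Answer: Yes, P is left-recursive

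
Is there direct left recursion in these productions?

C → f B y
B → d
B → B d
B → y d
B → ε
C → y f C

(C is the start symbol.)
Direct left recursion occurs when N → N α for some non-terminal N (the right-hand side begins with the left-hand side itself).

C → f B y: starts with f
B → d: starts with d
B → B d: LEFT RECURSIVE (starts with B)
B → y d: starts with y
B → ε: starts with ε
C → y f C: starts with y

The grammar has direct left recursion on: B.

Answer: Yes, B is left-recursive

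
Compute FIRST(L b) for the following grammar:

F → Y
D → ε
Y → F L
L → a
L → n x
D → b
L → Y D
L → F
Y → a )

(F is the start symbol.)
FIRST sets of the non-terminals involved (from the grammar, by fixed-point iteration):
  FIRST(L) = { 'a', 'n' }

To compute FIRST(L b), process the symbols left to right:
Symbol L is a non-terminal. Add FIRST(L) \ {ε} = { 'a', 'n' }
L is not nullable (ε ∉ FIRST(L)), so stop here.
FIRST(L b) = { 'a', 'n' }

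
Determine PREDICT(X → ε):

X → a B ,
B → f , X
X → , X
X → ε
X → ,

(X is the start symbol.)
PREDICT(X → ε) = (FIRST(RHS) \ {ε}) ∪ (FOLLOW(X) if ε ∈ FIRST(RHS), i.e. RHS ⇒* ε)
The right-hand side is ε (FIRST(ε) = { ε }), so the predict set is FOLLOW(X) = { $, ',' }
PREDICT(X → ε) = { $, ',' }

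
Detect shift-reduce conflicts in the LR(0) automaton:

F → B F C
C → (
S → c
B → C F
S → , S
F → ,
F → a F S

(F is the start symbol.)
No shift-reduce conflicts

Augment with F' → F and build the canonical LR(0) collection (I0 = CLOSURE({[F' → . F]}), then GOTO on every symbol after a dot until no new states appear). It has 15 states:
  I0: { [B → . C F], [C → . (], [F → . ,], [F → . B F C], [F → . a F S], [F' → . F] }  — shift
  I1: { [C → ( .] }  — reduce
  I2: { [F → , .] }  — reduce
  I3: { [B → . C F], [C → . (], [F → . ,], [F → . B F C], [F → . a F S], [F → B . F C] }  — shift
  I4: { [B → . C F], [B → C . F], [C → . (], [F → . ,], [F → . B F C], [F → . a F S] }  — shift
  I5: { [F' → F .] }  — accept
  I6: { [B → . C F], [C → . (], [F → . ,], [F → . B F C], [F → . a F S], [F → a . F S] }  — shift
  I7: { [F → a F . S], [S → . , S], [S → . c] }  — shift
  I8: { [S → , . S], [S → . , S], [S → . c] }  — shift
  I9: { [F → a F S .] }  — reduce
  I10: { [S → c .] }  — reduce
  I11: { [S → , S .] }  — reduce
  I12: { [B → C F .] }  — reduce
  I13: { [C → . (], [F → B F . C] }  — shift
  I14: { [F → B F C .] }  — reduce

No state contains both a complete item and a shift item.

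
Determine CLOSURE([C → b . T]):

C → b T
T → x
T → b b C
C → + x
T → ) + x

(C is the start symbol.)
To compute CLOSURE, for each item [A → α.Bβ] where B is a non-terminal, add [B → .γ] for all productions B → γ; repeat for the newly added items until nothing changes.

Start with: [C → b . T]
  [C → b . T] has the dot before T: add [T → . x], [T → . b b C], [T → . ) + x]
No further items can be added.

CLOSURE = { [C → b . T], [T → . ) + x], [T → . b b C], [T → . x] }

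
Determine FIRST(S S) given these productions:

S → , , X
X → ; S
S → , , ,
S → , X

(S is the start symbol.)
{ ',' }

FIRST sets of the non-terminals involved (from the grammar, by fixed-point iteration):
  FIRST(S) = { ',' }

To compute FIRST(S S), process the symbols left to right:
Symbol S is a non-terminal. Add FIRST(S) \ {ε} = { ',' }
S is not nullable (ε ∉ FIRST(S)), so stop here.
FIRST(S S) = { ',' }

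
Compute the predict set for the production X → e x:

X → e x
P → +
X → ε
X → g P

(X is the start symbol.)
PREDICT(X → e x) = (FIRST(RHS) \ {ε}) ∪ (FOLLOW(X) if ε ∈ FIRST(RHS), i.e. RHS ⇒* ε)
FIRST(e x) = { 'e' }
ε ∉ FIRST(e x), so FOLLOW(X) is not added.
PREDICT(X → e x) = { 'e' }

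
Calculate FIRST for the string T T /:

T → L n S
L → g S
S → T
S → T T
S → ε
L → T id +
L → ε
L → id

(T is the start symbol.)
{ 'g', 'id', 'n' }

FIRST sets of the non-terminals involved (from the grammar, by fixed-point iteration):
  FIRST(T) = { 'g', 'id', 'n' }

To compute FIRST(T T /), process the symbols left to right:
Symbol T is a non-terminal. Add FIRST(T) \ {ε} = { 'g', 'id', 'n' }
T is not nullable (ε ∉ FIRST(T)), so stop here.
FIRST(T T /) = { 'g', 'id', 'n' }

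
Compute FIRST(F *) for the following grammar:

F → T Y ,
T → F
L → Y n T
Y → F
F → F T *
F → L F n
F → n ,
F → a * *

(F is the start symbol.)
FIRST sets of the non-terminals involved (from the grammar, by fixed-point iteration):
  FIRST(F) = { 'a', 'n' }

To compute FIRST(F *), process the symbols left to right:
Symbol F is a non-terminal. Add FIRST(F) \ {ε} = { 'a', 'n' }
F is not nullable (ε ∉ FIRST(F)), so stop here.
FIRST(F *) = { 'a', 'n' }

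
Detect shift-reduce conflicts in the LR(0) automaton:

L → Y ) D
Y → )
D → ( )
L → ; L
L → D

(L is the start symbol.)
A shift-reduce conflict occurs when an LR(0) state has both:
  - a complete (reduce) item [A → α .] (dot at the end), and
  - a shift item [B → β . c γ] (dot before a terminal).

Augment with L' → L and build the canonical LR(0) collection (I0 = CLOSURE({[L' → . L]}), then GOTO on every symbol after a dot until no new states appear). It has 11 states:
  I0: { [D → . ( )], [L → . ; L], [L → . D], [L → . Y ) D], [L' → . L], [Y → . )] }  — shift
  I1: { [D → ( . )] }  — shift
  I2: { [Y → ) .] }  — reduce
  I3: { [D → . ( )], [L → . ; L], [L → . D], [L → . Y ) D], [L → ; . L], [Y → . )] }  — shift
  I4: { [L → D .] }  — reduce
  I5: { [L' → L .] }  — accept
  I6: { [L → Y . ) D] }  — shift
  I7: { [D → . ( )], [L → Y ) . D] }  — shift
  I8: { [L → Y ) D .] }  — reduce
  I9: { [L → ; L .] }  — reduce
  I10: { [D → ( ) .] }  — reduce

No state contains both a complete item and a shift item.

Answer: No shift-reduce conflicts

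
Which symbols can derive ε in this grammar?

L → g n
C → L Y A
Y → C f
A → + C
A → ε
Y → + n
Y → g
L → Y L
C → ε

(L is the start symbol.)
ε-productions: A → ε, C → ε
So A, C are immediately nullable.
No further non-terminal can be added: every production for the remaining non-terminals contains a terminal or a non-nullable non-terminal.
Nullable = { 'A', 'C' }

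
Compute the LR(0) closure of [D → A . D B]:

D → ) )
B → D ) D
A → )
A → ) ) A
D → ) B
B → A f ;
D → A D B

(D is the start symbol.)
To compute CLOSURE, for each item [A → α.Bβ] where B is a non-terminal, add [B → .γ] for all productions B → γ; repeat for the newly added items until nothing changes.

Start with: [D → A . D B]
  [D → A . D B] has the dot before D: add [D → . ) )], [D → . ) B], [D → . A D B]
  [D → . A D B] has the dot before A: add [A → . )], [A → . ) ) A]
No further items can be added.

CLOSURE = { [A → . ) ) A], [A → . )], [D → . ) )], [D → . ) B], [D → . A D B], [D → A . D B] }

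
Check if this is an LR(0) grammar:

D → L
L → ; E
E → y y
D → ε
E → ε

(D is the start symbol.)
A grammar is LR(0) if no state in the canonical LR(0) collection has:
  - both a shift item (dot before a terminal) and a complete item (shift-reduce conflict), or
  - two or more complete items (reduce-reduce conflict; the accept item [D' → D .] counts as a complete item here).

Augment with D' → D and build the canonical LR(0) collection (I0 = CLOSURE({[D' → . D]}), then GOTO on every symbol after a dot until no new states appear). It has 7 states:
  I0: { [D → . L], [D → .], [D' → . D], [L → . ; E] }  — shift, reduce
  I1: { [E → . y y], [E → .], [L → ; . E] }  — shift, reduce
  I2: { [D' → D .] }  — accept
  I3: { [D → L .] }  — reduce
  I4: { [L → ; E .] }  — reduce
  I5: { [E → y . y] }  — shift
  I6: { [E → y y .] }  — reduce

Conflict in state I0:
  Shift-reduce conflict between [D → .] and [L → . ; E]
So the grammar is NOT LR(0).

Answer: No. Shift-reduce conflict between [D → .] and [L → . ; E]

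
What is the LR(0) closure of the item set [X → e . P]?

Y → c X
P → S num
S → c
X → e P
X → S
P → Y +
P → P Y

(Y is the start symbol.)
{ [P → . P Y], [P → . S num], [P → . Y +], [S → . c], [X → e . P], [Y → . c X] }

To compute CLOSURE, for each item [A → α.Bβ] where B is a non-terminal, add [B → .γ] for all productions B → γ; repeat for the newly added items until nothing changes.

Start with: [X → e . P]
  [X → e . P] has the dot before P: add [P → . S num], [P → . Y +], [P → . P Y]
  [P → . S num] has the dot before S: add [S → . c]
  [P → . Y +] has the dot before Y: add [Y → . c X]
No further items can be added.

CLOSURE = { [P → . P Y], [P → . S num], [P → . Y +], [S → . c], [X → e . P], [Y → . c X] }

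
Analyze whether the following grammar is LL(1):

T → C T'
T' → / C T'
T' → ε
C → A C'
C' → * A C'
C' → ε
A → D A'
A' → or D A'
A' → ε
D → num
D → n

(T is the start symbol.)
Yes, the grammar is LL(1).

Relevant sets:
  FOLLOW(T') = { $ }
  FOLLOW(C') = { $, '/' }
  FOLLOW(A') = { $, '*', '/' }

For T':
  PREDICT(T' → '/' C T') = { '/' }
  PREDICT(T' → ε) = { $ }
For C':
  PREDICT(C' → '*' A C') = { '*' }
  PREDICT(C' → ε) = { $, '/' }
For A':
  PREDICT(A' → or D A') = { 'or' }
  PREDICT(A' → ε) = { $, '*', '/' }
For D:
  PREDICT(D → num) = { 'num' }
  PREDICT(D → n) = { 'n' }
T, C, A have a single production, so nothing to check there.

All predict sets are disjoint. The grammar IS LL(1).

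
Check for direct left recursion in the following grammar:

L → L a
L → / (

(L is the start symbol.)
Yes, L is left-recursive

Direct left recursion occurs when N → N α for some non-terminal N (the right-hand side begins with the left-hand side itself).

L → L a: LEFT RECURSIVE (starts with L)
L → / (: starts with '/'

The grammar has direct left recursion on: L.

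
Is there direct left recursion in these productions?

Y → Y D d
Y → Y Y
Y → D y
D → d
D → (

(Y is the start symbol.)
Yes, Y is left-recursive

Direct left recursion occurs when N → N α for some non-terminal N (the right-hand side begins with the left-hand side itself).

Y → Y D d: LEFT RECURSIVE (starts with Y)
Y → Y Y: LEFT RECURSIVE (starts with Y)
Y → D y: starts with D
D → d: starts with d
D → (: starts with '('

The grammar has direct left recursion on: Y.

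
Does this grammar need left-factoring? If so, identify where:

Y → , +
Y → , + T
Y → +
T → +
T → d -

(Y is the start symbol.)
Left-factoring is needed when two productions for the same non-terminal
share a common prefix on the right-hand side.

Productions for Y:
  Y → , +
  Y → , + T
  Y → +
Productions for T:
  T → +
  T → d -

Found common prefix ', +' in productions for Y

Answer: Yes, Y has productions with common prefix ', +'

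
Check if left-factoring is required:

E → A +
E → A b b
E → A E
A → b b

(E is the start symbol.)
Left-factoring is needed when two productions for the same non-terminal
share a common prefix on the right-hand side.

Productions for E:
  E → A +
  E → A b b
  E → A E

Found common prefix 'A' in productions for E

Answer: Yes, E has productions with common prefix 'A'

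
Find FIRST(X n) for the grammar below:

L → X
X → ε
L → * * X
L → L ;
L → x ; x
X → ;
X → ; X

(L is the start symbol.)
FIRST sets of the non-terminals involved (from the grammar, by fixed-point iteration):
  FIRST(X) = { ';', ε }

To compute FIRST(X n), process the symbols left to right:
Symbol X is a non-terminal. Add FIRST(X) \ {ε} = { ';' }
X is nullable (ε ∈ FIRST(X)), continue to the next symbol.
Symbol n is a terminal. Add 'n' and stop.
FIRST(X n) = { ';', 'n' }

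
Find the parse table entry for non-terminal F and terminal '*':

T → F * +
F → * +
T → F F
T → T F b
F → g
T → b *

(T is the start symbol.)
F → * +

To find M[F, '*'], we find productions for F where '*' is in the predict set (PREDICT(N → α) = (FIRST(α) \ {ε}) ∪ (FOLLOW(N) if α ⇒* ε)).

F → * +: PREDICT = { '*' }
  '*' is in predict set, so this production goes in M[F, '*']
F → g: PREDICT = { 'g' }

M[F, '*'] = F → * +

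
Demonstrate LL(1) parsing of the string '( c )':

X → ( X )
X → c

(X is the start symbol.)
LL(1) parsing maintains a stack (initially the start symbol over $) and the input. At each step: if the stack top is a terminal, match it against the current input token; if it is a non-terminal N, replace it with the RHS of M[N, lookahead] (the unique production whose predict set contains the lookahead).

Stack is shown with the top on the left.

Stack    Input    Action
------------------------
X $      ( c ) $  output X → ( X )
( X ) $  ( c ) $  match '('
X ) $    c ) $    output X → c
c ) $    c ) $    match 'c'
) $      ) $      match ')'
$        $        accept

The string is accepted.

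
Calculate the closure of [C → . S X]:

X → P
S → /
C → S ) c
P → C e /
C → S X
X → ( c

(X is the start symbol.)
{ [C → . S X], [S → . /] }

Start with: [C → . S X]
  [C → . S X] has the dot before S: add [S → . /]
No further items can be added.

CLOSURE = { [C → . S X], [S → . /] }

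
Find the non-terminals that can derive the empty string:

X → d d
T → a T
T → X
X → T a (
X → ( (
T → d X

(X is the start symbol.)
None

There are no ε-productions, so no non-terminal can derive ε.
No non-terminals are nullable.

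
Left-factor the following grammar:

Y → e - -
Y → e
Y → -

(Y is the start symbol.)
Left-factoring transforms A → αβ₁ | αβ₂ into A → αA' and A' → β₁ | β₂
(α is the longest common prefix among the alternatives). Repeat until
no nonterminal has two alternatives with a common prefix.

Round 1: Y has alternatives sharing prefix 'e'. Introduce Y': Y → e Y'
  Add: Y' → - -
  Add: Y' → ε

No remaining common prefixes — done.

Resulting grammar:
Y → e Y'
Y' → - -
Y' → ε
Y → -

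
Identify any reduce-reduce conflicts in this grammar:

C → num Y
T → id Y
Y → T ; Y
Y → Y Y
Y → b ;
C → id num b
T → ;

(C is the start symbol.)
No reduce-reduce conflicts

Augment with C' → C and build the canonical LR(0) collection (I0 = CLOSURE({[C' → . C]}), then GOTO on every symbol after a dot until no new states appear). It has 16 states:
  I0: { [C → . id num b], [C → . num Y], [C' → . C] }  — shift
  I1: { [C' → C .] }  — accept
  I2: { [C → id . num b] }  — shift
  I3: { [C → num . Y], [T → . ;], [T → . id Y], [Y → . T ; Y], [Y → . Y Y], [Y → . b ;] }  — shift
  I4: { [T → ; .] }  — reduce
  I5: { [Y → T . ; Y] }  — shift
  I6: { [C → num Y .], [T → . ;], [T → . id Y], [Y → . T ; Y], [Y → . Y Y], [Y → . b ;], [Y → Y . Y] }  — shift, reduce
  I7: { [Y → b . ;] }  — shift
  I8: { [T → . ;], [T → . id Y], [T → id . Y], [Y → . T ; Y], [Y → . Y Y], [Y → . b ;] }  — shift
  I9: { [T → . ;], [T → . id Y], [T → id Y .], [Y → . T ; Y], [Y → . Y Y], [Y → . b ;], [Y → Y . Y] }  — shift, reduce
  I10: { [T → . ;], [T → . id Y], [Y → . T ; Y], [Y → . Y Y], [Y → . b ;], [Y → Y . Y], [Y → Y Y .] }  — shift, reduce
  I11: { [Y → b ; .] }  — reduce
  I12: { [T → . ;], [T → . id Y], [Y → . T ; Y], [Y → . Y Y], [Y → . b ;], [Y → T ; . Y] }  — shift
  I13: { [T → . ;], [T → . id Y], [Y → . T ; Y], [Y → . Y Y], [Y → . b ;], [Y → T ; Y .], [Y → Y . Y] }  — shift, reduce
  I14: { [C → id num . b] }  — shift
  I15: { [C → id num b .] }  — reduce

No state contains more than one complete item.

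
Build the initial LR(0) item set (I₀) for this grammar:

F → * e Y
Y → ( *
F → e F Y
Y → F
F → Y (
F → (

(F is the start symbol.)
{ [F → . (], [F → . * e Y], [F → . Y (], [F → . e F Y], [F' → . F], [Y → . ( *], [Y → . F] }

First, augment the grammar with F' → F
I₀ = CLOSURE({ [F' → . F] }):
  [F' → . F] has the dot before F: add [F → . * e Y], [F → . e F Y], [F → . Y (], [F → . (]
  [F → . Y (] has the dot before Y: add [Y → . ( *], [Y → . F]
No further items can be added.

I₀ = { [F → . (], [F → . * e Y], [F → . Y (], [F → . e F Y], [F' → . F], [Y → . ( *], [Y → . F] }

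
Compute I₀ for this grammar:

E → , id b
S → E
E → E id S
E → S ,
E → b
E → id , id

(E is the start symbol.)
First, augment the grammar with E' → E
I₀ = CLOSURE({ [E' → . E] }):
  [E' → . E] has the dot before E: add [E → . , id b], [E → . E id S], [E → . S ,], [E → . b], [E → . id , id]
  [E → . S ,] has the dot before S: add [S → . E]
No further items can be added.

I₀ = { [E → . , id b], [E → . E id S], [E → . S ,], [E → . b], [E → . id , id], [E' → . E], [S → . E] }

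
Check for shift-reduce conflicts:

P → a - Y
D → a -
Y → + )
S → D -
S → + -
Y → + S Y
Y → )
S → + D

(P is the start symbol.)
Augment with P' → P and build the canonical LR(0) collection (I0 = CLOSURE({[P' → . P]}), then GOTO on every symbol after a dot until no new states appear). It has 17 states:
  I0: { [P → . a - Y], [P' → . P] }  — shift
  I1: { [P' → P .] }  — accept
  I2: { [P → a . - Y] }  — shift
  I3: { [P → a - . Y], [Y → . )], [Y → . + )], [Y → . + S Y] }  — shift
  I4: { [Y → ) .] }  — reduce
  I5: { [D → . a -], [S → . + -], [S → . + D], [S → . D -], [Y → + . )], [Y → + . S Y] }  — shift
  I6: { [P → a - Y .] }  — reduce
  I7: { [Y → + ) .] }  — reduce
  I8: { [D → . a -], [S → + . -], [S → + . D] }  — shift
  I9: { [S → D . -] }  — shift
  I10: { [Y → + S . Y], [Y → . )], [Y → . + )], [Y → . + S Y] }  — shift
  I11: { [D → a . -] }  — shift
  I12: { [D → a - .] }  — reduce
  I13: { [Y → + S Y .] }  — reduce
  I14: { [S → D - .] }  — reduce
  I15: { [S → + - .] }  — reduce
  I16: { [S → + D .] }  — reduce

No state contains both a complete item and a shift item.

Answer: No shift-reduce conflicts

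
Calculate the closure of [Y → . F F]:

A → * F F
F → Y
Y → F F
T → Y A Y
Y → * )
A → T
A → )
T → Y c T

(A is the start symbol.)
Start with: [Y → . F F]
  [Y → . F F] has the dot before F: add [F → . Y]
  [F → . Y] has the dot before Y: add [Y → . * )]
No further items can be added.

CLOSURE = { [F → . Y], [Y → . * )], [Y → . F F] }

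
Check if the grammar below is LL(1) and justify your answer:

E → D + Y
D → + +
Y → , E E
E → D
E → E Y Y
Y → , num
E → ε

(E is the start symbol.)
No. Predict set conflict for E: { '+' }

A grammar is LL(1) if for each non-terminal N with multiple productions, the predict sets of those productions are pairwise disjoint, where PREDICT(N → α) = (FIRST(α) \ {ε}) ∪ (FOLLOW(N) if α ⇒* ε).

Relevant sets:
  FIRST(D) = { '+' }
  FIRST(E) = { '+', ',', ε }
  FIRST(Y) = { ',' }
  FOLLOW(E) = { $, '+', ',' }

For E:
  PREDICT(E → D '+' Y) = { '+' }
  PREDICT(E → D) = { '+' }
  PREDICT(E → E Y Y) = { '+', ',' }
  PREDICT(E → ε) = { $, '+', ',' }
For Y:
  PREDICT(Y → ',' E E) = { ',' }
  PREDICT(Y → ',' num) = { ',' }
D has a single production, so nothing to check there.

Conflict found: Predict set conflict for E: { '+' }
The grammar is NOT LL(1).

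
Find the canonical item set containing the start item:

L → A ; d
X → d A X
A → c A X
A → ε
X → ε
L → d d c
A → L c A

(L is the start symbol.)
{ [A → . L c A], [A → . c A X], [A → .], [L → . A ; d], [L → . d d c], [L' → . L] }

First, augment the grammar with L' → L
I₀ = CLOSURE({ [L' → . L] }):
  [L' → . L] has the dot before L: add [L → . A ; d], [L → . d d c]
  [L → . A ; d] has the dot before A: add [A → . c A X], [A → .], [A → . L c A]
No further items can be added.

I₀ = { [A → . L c A], [A → . c A X], [A → .], [L → . A ; d], [L → . d d c], [L' → . L] }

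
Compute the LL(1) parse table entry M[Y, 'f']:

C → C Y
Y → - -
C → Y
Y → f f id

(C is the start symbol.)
Y → f f id

To find M[Y, 'f'], we find productions for Y where 'f' is in the predict set (PREDICT(N → α) = (FIRST(α) \ {ε}) ∪ (FOLLOW(N) if α ⇒* ε)).

Y → - -: PREDICT = { '-' }
Y → f f id: PREDICT = { 'f' }
  'f' is in predict set, so this production goes in M[Y, 'f']

M[Y, 'f'] = Y → f f id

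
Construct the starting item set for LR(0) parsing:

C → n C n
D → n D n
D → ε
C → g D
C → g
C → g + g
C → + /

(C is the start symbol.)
{ [C → . + /], [C → . g + g], [C → . g D], [C → . g], [C → . n C n], [C' → . C] }

First, augment the grammar with C' → C
I₀ = CLOSURE({ [C' → . C] }):
  [C' → . C] has the dot before C: add [C → . n C n], [C → . g D], [C → . g], [C → . g + g], [C → . + /]
No further items can be added.

I₀ = { [C → . + /], [C → . g + g], [C → . g D], [C → . g], [C → . n C n], [C' → . C] }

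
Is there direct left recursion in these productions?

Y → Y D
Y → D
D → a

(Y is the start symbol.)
Yes, Y is left-recursive

Direct left recursion occurs when N → N α for some non-terminal N (the right-hand side begins with the left-hand side itself).

Y → Y D: LEFT RECURSIVE (starts with Y)
Y → D: starts with D
D → a: starts with a

The grammar has direct left recursion on: Y.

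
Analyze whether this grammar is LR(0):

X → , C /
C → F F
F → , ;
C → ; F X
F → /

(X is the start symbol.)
Yes, the grammar is LR(0)

Augment with X' → X and build the canonical LR(0) collection (I0 = CLOSURE({[X' → . X]}), then GOTO on every symbol after a dot until no new states appear). It has 13 states:
  I0: { [X → . , C /], [X' → . X] }  — shift
  I1: { [C → . ; F X], [C → . F F], [F → . , ;], [F → . /], [X → , . C /] }  — shift
  I2: { [X' → X .] }  — accept
  I3: { [F → , . ;] }  — shift
  I4: { [F → / .] }  — reduce
  I5: { [C → ; . F X], [F → . , ;], [F → . /] }  — shift
  I6: { [X → , C . /] }  — shift
  I7: { [C → F . F], [F → . , ;], [F → . /] }  — shift
  I8: { [C → F F .] }  — reduce
  I9: { [X → , C / .] }  — reduce
  I10: { [C → ; F . X], [X → . , C /] }  — shift
  I11: { [C → ; F X .] }  — reduce
  I12: { [F → , ; .] }  — reduce

Every state is either a pure shift/goto state or contains exactly one complete item and nothing to shift — no conflicts. The grammar is LR(0).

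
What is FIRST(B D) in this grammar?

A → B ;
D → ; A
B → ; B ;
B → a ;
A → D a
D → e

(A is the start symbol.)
{ ';', 'a' }

FIRST sets of the non-terminals involved (from the grammar, by fixed-point iteration):
  FIRST(B) = { ';', 'a' }

To compute FIRST(B D), process the symbols left to right:
Symbol B is a non-terminal. Add FIRST(B) \ {ε} = { ';', 'a' }
B is not nullable (ε ∉ FIRST(B)), so stop here.
FIRST(B D) = { ';', 'a' }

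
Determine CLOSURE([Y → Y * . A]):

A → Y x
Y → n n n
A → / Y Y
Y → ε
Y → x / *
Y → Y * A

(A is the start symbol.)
Start with: [Y → Y * . A]
  [Y → Y * . A] has the dot before A: add [A → . Y x], [A → . / Y Y]
  [A → . Y x] has the dot before Y: add [Y → . n n n], [Y → .], [Y → . x / *], [Y → . Y * A]
No further items can be added.

CLOSURE = { [A → . / Y Y], [A → . Y x], [Y → . Y * A], [Y → . n n n], [Y → . x / *], [Y → .], [Y → Y * . A] }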